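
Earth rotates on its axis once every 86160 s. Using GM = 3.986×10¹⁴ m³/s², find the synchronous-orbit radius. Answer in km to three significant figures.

A synchronous orbit has period T, so by Kepler's third law a = (μT²/4π²)^(1/3).
μT²/4π² = 3.986×10¹⁴ × (8.616×10⁴)² / 39.48 = 7.495×10²² m³.
a = 4.216×10⁷ m = 42163 km.

r_sync ≈ 42200 km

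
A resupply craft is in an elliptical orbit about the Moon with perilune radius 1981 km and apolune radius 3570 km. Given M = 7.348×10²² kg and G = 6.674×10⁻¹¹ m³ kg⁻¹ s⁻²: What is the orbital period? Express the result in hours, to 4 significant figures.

T ≈ 3.644 hours

μ = GM = 6.674×10⁻¹¹ × 7.348×10²² = 4.904×10¹² m³/s².
Semi-major axis a = (r_p + r_a)/2 = (1981.0 + 3570.0)/2 = 2775.5 km = 2.776×10⁶ m.
By Kepler's third law T = 2π√(a³/μ) = 2π × 2.088×10³ = 1.312×10⁴ s.
= 3.644 hours.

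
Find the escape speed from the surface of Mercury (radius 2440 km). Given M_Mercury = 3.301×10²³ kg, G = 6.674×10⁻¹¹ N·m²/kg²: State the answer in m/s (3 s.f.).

μ = GM = 6.674×10⁻¹¹ × 3.301×10²³ = 2.203×10¹³ m³/s².
r = R = 2.440×10⁶ m.
Escape speed v_esc = √(2μ/r) = √(2 × 2.203×10¹³ / 2.440×10⁶) = √(1.806×10⁷) = 4249 m/s.

v_esc ≈ 4250 m/s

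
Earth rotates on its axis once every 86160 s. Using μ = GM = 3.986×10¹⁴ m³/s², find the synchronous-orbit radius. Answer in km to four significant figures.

r_sync ≈ 42160 km

A synchronous orbit has period T, so by Kepler's third law a = (μT²/4π²)^(1/3).
μT²/4π² = 3.986×10¹⁴ × (8.616×10⁴)² / 39.48 = 7.495×10²² m³.
a = 4.216×10⁷ m = 42163 km.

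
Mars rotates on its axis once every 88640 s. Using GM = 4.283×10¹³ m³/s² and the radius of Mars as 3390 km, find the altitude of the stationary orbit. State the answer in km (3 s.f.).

A synchronous orbit has period T, so by Kepler's third law a = (μT²/4π²)^(1/3).
μT²/4π² = 4.283×10¹³ × (8.864×10⁴)² / 39.48 = 8.524×10²¹ m³.
a = 2.043×10⁷ m = 20428 km.
Altitude h = a − R = 20428 − 3390 = 17038 km.

h_sync ≈ 17000 km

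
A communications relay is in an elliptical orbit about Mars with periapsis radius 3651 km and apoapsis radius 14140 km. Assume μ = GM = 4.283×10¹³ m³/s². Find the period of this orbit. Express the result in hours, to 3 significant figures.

Semi-major axis a = (r_p + r_a)/2 = (3651.0 + 14140)/2 = 8895.5 km = 8.896×10⁶ m.
By Kepler's third law T = 2π√(a³/μ) = 2π × 4.054×10³ = 2.547×10⁴ s.
= 7.076 hours.

T ≈ 7.08 hours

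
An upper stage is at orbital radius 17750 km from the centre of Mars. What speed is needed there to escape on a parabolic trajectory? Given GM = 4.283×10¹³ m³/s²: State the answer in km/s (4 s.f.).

r = 17750 km = 1.775×10⁷ m.
Escape speed v_esc = √(2μ/r) = √(2 × 4.283×10¹³ / 1.775×10⁷) = √(4.826×10⁶) = 2197 m/s.
= 2.197 km/s.

v_esc ≈ 2.197 km/s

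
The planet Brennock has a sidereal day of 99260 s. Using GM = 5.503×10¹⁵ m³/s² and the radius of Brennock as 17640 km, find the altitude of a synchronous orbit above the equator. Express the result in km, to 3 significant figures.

A synchronous orbit has period T, so by Kepler's third law a = (μT²/4π²)^(1/3).
μT²/4π² = 5.503×10¹⁵ × (9.926×10⁴)² / 39.48 = 1.373×10²⁴ m³.
a = 1.112×10⁸ m = 1.1116×10⁵ km.
Altitude h = a − R = 1.1116×10⁵ − 17640 = 93515 km.

h_sync ≈ 93500 km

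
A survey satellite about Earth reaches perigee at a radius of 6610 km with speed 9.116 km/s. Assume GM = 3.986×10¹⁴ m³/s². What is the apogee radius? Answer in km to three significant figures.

r_p = 6.610×10⁶ m.
Specific energy ε = v²/2 − μ/r = -1.875×10⁷ J/kg, so a = −μ/(2ε) = 1.063×10⁷ m.
The apsides satisfy r_p + r_a = 2a, so the apogee radius is 2a − r_p = 1.465×10⁷ m = 14647 km.

apogee radius ≈ 14600 km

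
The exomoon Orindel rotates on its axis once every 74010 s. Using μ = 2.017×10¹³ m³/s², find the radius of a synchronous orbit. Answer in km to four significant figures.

r_sync ≈ 14090 km

A synchronous orbit has period T, so by Kepler's third law a = (μT²/4π²)^(1/3).
μT²/4π² = 2.017×10¹³ × (7.401×10⁴)² / 39.48 = 2.799×10²¹ m³.
a = 1.409×10⁷ m = 14092 km.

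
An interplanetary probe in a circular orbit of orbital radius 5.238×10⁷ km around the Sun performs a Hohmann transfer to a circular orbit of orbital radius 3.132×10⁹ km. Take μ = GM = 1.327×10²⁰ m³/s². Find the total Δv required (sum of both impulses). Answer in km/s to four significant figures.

r₁ = 5.238×10⁷ km = 5.238×10¹⁰ m.
r₂ = 3.132×10⁹ km = 3.132×10¹² m.
Transfer ellipse a_t = (r₁ + r₂)/2 = 1.592×10¹² m.
At r₁: circular v_c1 = √(μ/r₁) = 50330 m/s; transfer-perihelion v_p = √[μ(2/r₁ − 1/a_t)] = 70590 m/s.
Δv₁ = v_p − v_c1 = 20260 m/s.
At r₂: circular v_c2 = √(μ/r₂) = 6509 m/s; transfer-aphelion v_a = √[μ(2/r₂ − 1/a_t)] = 1181 m/s.
Δv₂ = v_c2 − v_a = 5329 m/s.
Total Δv = Δv₁ + Δv₂ = 25590 m/s = 25.59 km/s.

Δv_total ≈ 25.59 km/s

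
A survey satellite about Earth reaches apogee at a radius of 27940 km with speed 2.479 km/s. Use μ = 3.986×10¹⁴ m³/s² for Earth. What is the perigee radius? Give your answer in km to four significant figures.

r_a = 2.794×10⁷ m.
Specific energy ε = v²/2 − μ/r = -1.119×10⁷ J/kg, so a = −μ/(2ε) = 1.780×10⁷ m.
The apsides satisfy r_p + r_a = 2a, so the perigee radius is 2a − r_a = 7.670×10⁶ m = 7669.7 km.

perigee radius ≈ 7670 km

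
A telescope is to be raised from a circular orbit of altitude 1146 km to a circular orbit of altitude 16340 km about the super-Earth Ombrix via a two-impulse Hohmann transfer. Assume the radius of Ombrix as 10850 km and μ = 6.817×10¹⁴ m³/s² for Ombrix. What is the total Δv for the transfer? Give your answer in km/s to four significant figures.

Δv_total ≈ 2.431 km/s

r₁ = 10850 + 1146 = 11996 km = 1.1996×10⁷ m.
r₂ = 10850 + 16340 = 27190 km = 2.7190×10⁷ m.
Transfer ellipse a_t = (r₁ + r₂)/2 = 1.959×10⁷ m.
At r₁: circular v_c1 = √(μ/r₁) = 7538 m/s; transfer-periapsis v_p = √[μ(2/r₁ − 1/a_t)] = 8880 m/s.
Δv₁ = v_p − v_c1 = 1342 m/s.
At r₂: circular v_c2 = √(μ/r₂) = 5007 m/s; transfer-apoapsis v_a = √[μ(2/r₂ − 1/a_t)] = 3918 m/s.
Δv₂ = v_c2 − v_a = 1089 m/s.
Total Δv = Δv₁ + Δv₂ = 2431 m/s = 2.431 km/s.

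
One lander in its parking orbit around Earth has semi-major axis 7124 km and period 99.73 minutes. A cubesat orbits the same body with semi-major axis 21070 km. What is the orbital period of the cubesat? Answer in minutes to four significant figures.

T₂ ≈ 507.3 minutes

Kepler's third law: T² ∝ a³, so T₂ = T₁ (a₂/a₁)^(3/2).
a₂/a₁ = 2.958, (a₂/a₁)^(3/2) = 5.086.
T₂ = 99.73 × 5.086 = 507.3 minutes.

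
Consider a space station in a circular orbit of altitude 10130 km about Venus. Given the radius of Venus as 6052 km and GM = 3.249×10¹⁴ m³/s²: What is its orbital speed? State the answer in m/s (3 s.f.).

r = 6052 + 10130 = 16182 km = 1.6182×10⁷ m.
For a circular orbit v = √(μ/r) = √(3.249×10¹⁴ / 1.618×10⁷) = √(2.008×10⁷) = 4481 m/s.

v ≈ 4480 m/s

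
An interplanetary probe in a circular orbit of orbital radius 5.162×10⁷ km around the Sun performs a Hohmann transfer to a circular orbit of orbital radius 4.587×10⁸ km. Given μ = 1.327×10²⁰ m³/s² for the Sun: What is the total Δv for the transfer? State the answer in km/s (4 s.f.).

Δv_total ≈ 26.64 km/s

r₁ = 5.162×10⁷ km = 5.162×10¹⁰ m.
r₂ = 4.587×10⁸ km = 4.587×10¹¹ m.
Transfer ellipse a_t = (r₁ + r₂)/2 = 2.552×10¹¹ m.
At r₁: circular v_c1 = √(μ/r₁) = 50700 m/s; transfer-perihelion v_p = √[μ(2/r₁ − 1/a_t)] = 67980 m/s.
Δv₁ = v_p − v_c1 = 17280 m/s.
At r₂: circular v_c2 = √(μ/r₂) = 17010 m/s; transfer-aphelion v_a = √[μ(2/r₂ − 1/a_t)] = 7650 m/s.
Δv₂ = v_c2 − v_a = 9358 m/s.
Total Δv = Δv₁ + Δv₂ = 26640 m/s = 26.64 km/s.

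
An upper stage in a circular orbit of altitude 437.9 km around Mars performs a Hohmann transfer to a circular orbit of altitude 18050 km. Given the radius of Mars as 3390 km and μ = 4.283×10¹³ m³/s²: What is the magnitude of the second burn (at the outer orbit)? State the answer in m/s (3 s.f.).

r₁ = 3390 + 437.9 = 3827.9 km = 3.8279×10⁶ m.
r₂ = 3390 + 18050 = 21440 km = 2.1440×10⁷ m.
Transfer ellipse a_t = (r₁ + r₂)/2 = 1.263×10⁷ m.
At r₁: circular v_c1 = √(μ/r₁) = 3345 m/s; transfer-periapsis v_p = √[μ(2/r₁ − 1/a_t)] = 4357 m/s.
At r₂: circular v_c2 = √(μ/r₂) = 1413 m/s; transfer-apoapsis v_a = √[μ(2/r₂ − 1/a_t)] = 778.0 m/s.
Δv₂ = v_c2 − v_a = 635.4 m/s.

Δv ≈ 635 m/s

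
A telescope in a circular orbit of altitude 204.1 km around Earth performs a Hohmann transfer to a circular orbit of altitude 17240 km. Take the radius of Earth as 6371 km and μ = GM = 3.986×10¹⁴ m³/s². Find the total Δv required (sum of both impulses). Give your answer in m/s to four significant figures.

Δv_total ≈ 3349 m/s

r₁ = 6371 + 204.1 = 6575.1 km = 6.5751×10⁶ m.
r₂ = 6371 + 17240 = 23611 km = 2.3611×10⁷ m.
Transfer ellipse a_t = (r₁ + r₂)/2 = 1.509×10⁷ m.
At r₁: circular v_c1 = √(μ/r₁) = 7786 m/s; transfer-perigee v_p = √[μ(2/r₁ − 1/a_t)] = 9738 m/s.
Δv₁ = v_p − v_c1 = 1952 m/s.
At r₂: circular v_c2 = √(μ/r₂) = 4109 m/s; transfer-apogee v_a = √[μ(2/r₂ − 1/a_t)] = 2712 m/s.
Δv₂ = v_c2 − v_a = 1397 m/s.
Total Δv = Δv₁ + Δv₂ = 3349 m/s.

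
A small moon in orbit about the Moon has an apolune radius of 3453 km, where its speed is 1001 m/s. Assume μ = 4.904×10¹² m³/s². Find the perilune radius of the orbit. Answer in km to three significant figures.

perilune radius ≈ 1880 km

r_a = 3.453×10⁶ m.
Specific energy ε = v²/2 − μ/r = -9.192×10⁵ J/kg, so a = −μ/(2ε) = 2.667×10⁶ m.
The apsides satisfy r_p + r_a = 2a, so the perilune radius is 2a − r_a = 1.882×10⁶ m = 1882.0 km.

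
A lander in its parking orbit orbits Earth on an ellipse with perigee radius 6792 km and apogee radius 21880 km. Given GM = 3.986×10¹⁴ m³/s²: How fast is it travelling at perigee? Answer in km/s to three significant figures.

v ≈ 9.46 km/s

Semi-major axis a = (r_p + r_a)/2 = 14336 km = 1.434×10⁷ m.
Vis-viva: v² = μ(2/r − 1/a) = 3.986×10¹⁴ × (2.945×10⁻⁷ − 6.975×10⁻⁸) = 8.957×10⁷ m²/s².
v = 9464 m/s = 9.464 km/s.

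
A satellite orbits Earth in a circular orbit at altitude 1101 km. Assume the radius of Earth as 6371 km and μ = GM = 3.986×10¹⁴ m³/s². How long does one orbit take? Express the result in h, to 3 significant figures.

r = 6371 + 1101 = 7472.0 km = 7.4720×10⁶ m.
Kepler's third law: T = 2π√(r³/μ) = 2π√((7.472×10⁶)³ / 3.986×10¹⁴).
r³/μ = 1.047×10⁶ s², so T = 2π × 1.023×10³ = 6.428×10³ s.
Converting: 6.428×10³ s ÷ 3600 = 1.786 h.

T ≈ 1.79 h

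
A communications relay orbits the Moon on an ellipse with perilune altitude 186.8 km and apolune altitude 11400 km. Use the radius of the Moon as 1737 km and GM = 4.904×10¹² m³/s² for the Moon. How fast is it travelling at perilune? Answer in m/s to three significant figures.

r_p = 1737 + 186.8 = 1923.8 km = 1.9238×10⁶ m.
r_a = 1737 + 11400 = 13137 km = 1.3137×10⁷ m.
Semi-major axis a = (r_p + r_a)/2 = 7530.4 km = 7.530×10⁶ m.
Vis-viva: v² = μ(2/r − 1/a) = 4.904×10¹² × (1.040×10⁻⁶ − 1.328×10⁻⁷) = 4.447×10⁶ m²/s².
v = 2109 m/s.

v ≈ 2110 m/s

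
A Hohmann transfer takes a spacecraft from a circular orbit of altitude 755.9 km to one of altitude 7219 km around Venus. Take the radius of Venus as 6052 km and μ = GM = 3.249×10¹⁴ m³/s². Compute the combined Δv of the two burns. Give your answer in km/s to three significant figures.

Δv_total ≈ 1.91 km/s

r₁ = 6052 + 755.9 = 6807.9 km = 6.8079×10⁶ m.
r₂ = 6052 + 7219 = 13271 km = 1.3271×10⁷ m.
Transfer ellipse a_t = (r₁ + r₂)/2 = 1.004×10⁷ m.
At r₁: circular v_c1 = √(μ/r₁) = 6908 m/s; transfer-periapsis v_p = √[μ(2/r₁ − 1/a_t)] = 7943 m/s.
Δv₁ = v_p − v_c1 = 1034 m/s.
At r₂: circular v_c2 = √(μ/r₂) = 4948 m/s; transfer-apoapsis v_a = √[μ(2/r₂ − 1/a_t)] = 4075 m/s.
Δv₂ = v_c2 − v_a = 873.4 m/s.
Total Δv = Δv₁ + Δv₂ = 1908 m/s = 1.908 km/s.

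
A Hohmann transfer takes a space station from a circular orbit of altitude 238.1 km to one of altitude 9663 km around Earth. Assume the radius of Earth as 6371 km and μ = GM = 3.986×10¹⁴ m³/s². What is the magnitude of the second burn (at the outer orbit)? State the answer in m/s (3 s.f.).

r₁ = 6371 + 238.1 = 6609.1 km = 6.6091×10⁶ m.
r₂ = 6371 + 9663 = 16034 km = 1.6034×10⁷ m.
Transfer ellipse a_t = (r₁ + r₂)/2 = 1.132×10⁷ m.
At r₁: circular v_c1 = √(μ/r₁) = 7766 m/s; transfer-perigee v_p = √[μ(2/r₁ − 1/a_t)] = 9242 m/s.
At r₂: circular v_c2 = √(μ/r₂) = 4986 m/s; transfer-apogee v_a = √[μ(2/r₂ − 1/a_t)] = 3809 m/s.
Δv₂ = v_c2 − v_a = 1176 m/s.

Δv ≈ 1180 m/s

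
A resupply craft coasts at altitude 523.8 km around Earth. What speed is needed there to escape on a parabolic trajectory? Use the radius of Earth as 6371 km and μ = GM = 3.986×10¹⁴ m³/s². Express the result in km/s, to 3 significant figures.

v_esc ≈ 10.8 km/s

r = 6371 + 523.8 = 6894.8 km = 6.8948×10⁶ m.
Escape speed v_esc = √(2μ/r) = √(2 × 3.986×10¹⁴ / 6.895×10⁶) = √(1.156×10⁸) = 10750 m/s.
= 10.75 km/s.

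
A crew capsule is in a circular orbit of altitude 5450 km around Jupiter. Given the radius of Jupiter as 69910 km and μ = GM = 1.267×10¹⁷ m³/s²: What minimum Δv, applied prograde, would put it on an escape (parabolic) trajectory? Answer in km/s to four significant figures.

Δv ≈ 16.98 km/s

r = 69910 + 5450 = 75360 km = 7.5360×10⁷ m.
Circular speed v_c = √(μ/r) = 41000 m/s.
Escape speed v_esc = √(2μ/r) = √2 × v_c = 57990 m/s.
Δv = v_esc − v_c = 16980 m/s = 16.98 km/s.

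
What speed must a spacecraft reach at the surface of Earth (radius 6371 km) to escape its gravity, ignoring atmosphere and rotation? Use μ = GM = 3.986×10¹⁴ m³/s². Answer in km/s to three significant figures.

r = R = 6.371×10⁶ m.
Escape speed v_esc = √(2μ/r) = √(2 × 3.986×10¹⁴ / 6.371×10⁶) = √(1.251×10⁸) = 11190 m/s.
= 11.19 km/s.

v_esc ≈ 11.2 km/s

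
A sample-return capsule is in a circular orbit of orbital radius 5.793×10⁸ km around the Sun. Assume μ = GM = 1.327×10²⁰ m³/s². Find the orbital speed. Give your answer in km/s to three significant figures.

v ≈ 15.1 km/s

r = 5.793×10⁸ km = 5.793×10¹¹ m.
For a circular orbit v = √(μ/r) = √(1.327×10²⁰ / 5.793×10¹¹) = √(2.291×10⁸) = 15140 m/s.
That is 15.14 km/s.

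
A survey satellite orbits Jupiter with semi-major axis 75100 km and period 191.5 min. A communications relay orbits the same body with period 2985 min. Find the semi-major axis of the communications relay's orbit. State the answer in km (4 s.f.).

Kepler's third law: a³ ∝ T², so a₂ = a₁ (T₂/T₁)^(2/3).
T₂/T₁ = 15.59, (T₂/T₁)^(2/3) = 6.240.
a₂ = 75100 × 6.240 = 4.686×10⁵ km.

a₂ ≈ 4.686×10⁵ km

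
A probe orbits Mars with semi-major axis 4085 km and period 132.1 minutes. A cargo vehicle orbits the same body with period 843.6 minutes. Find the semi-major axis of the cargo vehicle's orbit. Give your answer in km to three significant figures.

a₂ ≈ 14100 km

Kepler's third law: a³ ∝ T², so a₂ = a₁ (T₂/T₁)^(2/3).
T₂/T₁ = 6.386, (T₂/T₁)^(2/3) = 3.442.
a₂ = 4085 × 3.442 = 14060 km.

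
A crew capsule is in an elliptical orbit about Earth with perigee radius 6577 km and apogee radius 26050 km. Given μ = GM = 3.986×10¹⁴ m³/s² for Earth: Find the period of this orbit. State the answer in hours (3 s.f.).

Semi-major axis a = (r_p + r_a)/2 = (6577.0 + 26050)/2 = 16314 km = 1.631×10⁷ m.
By Kepler's third law T = 2π√(a³/μ) = 2π × 3.300×10³ = 2.074×10⁴ s.
= 5.760 hours.

T ≈ 5.76 hours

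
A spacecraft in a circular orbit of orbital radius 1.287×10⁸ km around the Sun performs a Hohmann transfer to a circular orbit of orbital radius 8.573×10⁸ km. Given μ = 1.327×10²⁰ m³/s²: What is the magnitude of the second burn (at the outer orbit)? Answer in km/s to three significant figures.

Δv ≈ 6.08 km/s

r₁ = 1.287×10⁸ km = 1.287×10¹¹ m.
r₂ = 8.573×10⁸ km = 8.573×10¹¹ m.
Transfer ellipse a_t = (r₁ + r₂)/2 = 4.930×10¹¹ m.
At r₁: circular v_c1 = √(μ/r₁) = 32110 m/s; transfer-perihelion v_p = √[μ(2/r₁ − 1/a_t)] = 42340 m/s.
At r₂: circular v_c2 = √(μ/r₂) = 12440 m/s; transfer-aphelion v_a = √[μ(2/r₂ − 1/a_t)] = 6357 m/s.
Δv₂ = v_c2 − v_a = 6085 m/s.
= 6.085 km/s.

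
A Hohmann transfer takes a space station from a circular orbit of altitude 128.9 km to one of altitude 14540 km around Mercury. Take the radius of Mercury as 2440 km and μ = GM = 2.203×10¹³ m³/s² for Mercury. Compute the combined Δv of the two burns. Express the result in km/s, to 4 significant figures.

Δv_total ≈ 1.486 km/s

r₁ = 2440 + 128.9 = 2568.9 km = 2.5689×10⁶ m.
r₂ = 2440 + 14540 = 16980 km = 1.6980×10⁷ m.
Transfer ellipse a_t = (r₁ + r₂)/2 = 9.774×10⁶ m.
At r₁: circular v_c1 = √(μ/r₁) = 2928 m/s; transfer-periherm v_p = √[μ(2/r₁ − 1/a_t)] = 3860 m/s.
Δv₁ = v_p − v_c1 = 931.3 m/s.
At r₂: circular v_c2 = √(μ/r₂) = 1139 m/s; transfer-apoherm v_a = √[μ(2/r₂ − 1/a_t)] = 583.9 m/s.
Δv₂ = v_c2 − v_a = 555.1 m/s.
Total Δv = Δv₁ + Δv₂ = 1486 m/s = 1.486 km/s.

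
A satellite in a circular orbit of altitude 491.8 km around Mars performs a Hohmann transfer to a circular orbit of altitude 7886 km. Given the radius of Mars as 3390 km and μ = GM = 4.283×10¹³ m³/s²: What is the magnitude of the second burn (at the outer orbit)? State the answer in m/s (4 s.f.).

Δv ≈ 554.1 m/s

r₁ = 3390 + 491.8 = 3881.8 km = 3.8818×10⁶ m.
r₂ = 3390 + 7886 = 11276 km = 1.1276×10⁷ m.
Transfer ellipse a_t = (r₁ + r₂)/2 = 7.579×10⁶ m.
At r₁: circular v_c1 = √(μ/r₁) = 3322 m/s; transfer-periapsis v_p = √[μ(2/r₁ − 1/a_t)] = 4052 m/s.
At r₂: circular v_c2 = √(μ/r₂) = 1949 m/s; transfer-apoapsis v_a = √[μ(2/r₂ − 1/a_t)] = 1395 m/s.
Δv₂ = v_c2 − v_a = 554.1 m/s.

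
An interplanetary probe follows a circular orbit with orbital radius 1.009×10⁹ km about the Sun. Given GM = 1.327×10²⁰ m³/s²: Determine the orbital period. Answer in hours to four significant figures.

T ≈ 153600 hours

r = 1.009×10⁹ km = 1.009×10¹² m.
Kepler's third law: T = 2π√(r³/μ) = 2π√((1.009×10¹²)³ / 1.327×10²⁰).
r³/μ = 7.741×10¹⁵ s², so T = 2π × 8.798×10⁷ = 5.528×10⁸ s.
Converting: 5.528×10⁸ s ÷ 3600 = 1.536×10⁵ hours.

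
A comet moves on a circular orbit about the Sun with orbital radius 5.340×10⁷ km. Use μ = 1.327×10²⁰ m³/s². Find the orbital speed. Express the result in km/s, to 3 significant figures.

v ≈ 49.8 km/s

r = 5.340×10⁷ km = 5.340×10¹⁰ m.
For a circular orbit v = √(μ/r) = √(1.327×10²⁰ / 5.340×10¹⁰) = √(2.485×10⁹) = 49850 m/s.
That is 49.85 km/s.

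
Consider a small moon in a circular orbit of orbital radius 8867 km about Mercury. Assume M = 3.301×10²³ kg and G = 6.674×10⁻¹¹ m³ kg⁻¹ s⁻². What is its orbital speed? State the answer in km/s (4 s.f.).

v ≈ 1.576 km/s

μ = GM = 6.674×10⁻¹¹ × 3.301×10²³ = 2.203×10¹³ m³/s².
r = 8867 km = 8.867×10⁶ m.
For a circular orbit v = √(μ/r) = √(2.203×10¹³ / 8.867×10⁶) = √(2.485×10⁶) = 1576 m/s.
That is 1.576 km/s.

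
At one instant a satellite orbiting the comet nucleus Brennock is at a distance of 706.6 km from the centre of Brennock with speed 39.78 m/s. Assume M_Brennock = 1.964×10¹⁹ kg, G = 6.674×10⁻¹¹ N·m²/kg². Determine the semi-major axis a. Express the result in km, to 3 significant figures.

a ≈ 616 km

μ = GM = 6.674×10⁻¹¹ × 1.964×10¹⁹ = 1.311×10⁹ m³/s².
r = 7.066×10⁵ m.
Vis-viva rearranged: 1/a = 2/r − v²/μ = 2.830×10⁻⁶ − 1.207×10⁻⁶ = 1.623×10⁻⁶ m⁻¹.
a = 6.161×10⁵ m = 616.07 km.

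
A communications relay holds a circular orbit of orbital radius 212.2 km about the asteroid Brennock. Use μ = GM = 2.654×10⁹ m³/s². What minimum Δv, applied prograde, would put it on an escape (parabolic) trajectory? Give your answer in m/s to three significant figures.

Δv ≈ 46.3 m/s

r = 212.2 km = 2.122×10⁵ m.
Circular speed v_c = √(μ/r) = 111.8 m/s.
Escape speed v_esc = √(2μ/r) = √2 × v_c = 158.2 m/s.
Δv = v_esc − v_c = 46.32 m/s.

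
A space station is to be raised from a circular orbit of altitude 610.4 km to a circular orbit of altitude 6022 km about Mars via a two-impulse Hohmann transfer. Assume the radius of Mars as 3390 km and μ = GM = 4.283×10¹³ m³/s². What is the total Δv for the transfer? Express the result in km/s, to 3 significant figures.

Δv_total ≈ 1.09 km/s

r₁ = 3390 + 610.4 = 4000.4 km = 4.0004×10⁶ m.
r₂ = 3390 + 6022 = 9412.0 km = 9.4120×10⁶ m.
Transfer ellipse a_t = (r₁ + r₂)/2 = 6.706×10⁶ m.
At r₁: circular v_c1 = √(μ/r₁) = 3272 m/s; transfer-periapsis v_p = √[μ(2/r₁ − 1/a_t)] = 3876 m/s.
Δv₁ = v_p − v_c1 = 604.3 m/s.
At r₂: circular v_c2 = √(μ/r₂) = 2133 m/s; transfer-apoapsis v_a = √[μ(2/r₂ − 1/a_t)] = 1648 m/s.
Δv₂ = v_c2 − v_a = 485.6 m/s.
Total Δv = Δv₁ + Δv₂ = 1090 m/s = 1.090 km/s.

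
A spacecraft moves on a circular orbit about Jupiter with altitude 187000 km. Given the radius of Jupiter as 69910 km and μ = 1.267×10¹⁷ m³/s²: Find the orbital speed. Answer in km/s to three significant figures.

r = 69910 + 187000 = 256910 km = 2.5691×10⁸ m.
For a circular orbit v = √(μ/r) = √(1.267×10¹⁷ / 2.569×10⁸) = √(4.932×10⁸) = 22210 m/s.
That is 22.21 km/s.

v ≈ 22.2 km/s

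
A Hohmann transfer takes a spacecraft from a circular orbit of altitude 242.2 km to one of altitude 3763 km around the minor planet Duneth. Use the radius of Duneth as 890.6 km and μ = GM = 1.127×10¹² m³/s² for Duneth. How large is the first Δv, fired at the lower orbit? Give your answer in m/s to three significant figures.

Δv ≈ 268 m/s

r₁ = 890.6 + 242.2 = 1132.8 km = 1.1328×10⁶ m.
r₂ = 890.6 + 3763 = 4653.6 km = 4.6536×10⁶ m.
Transfer ellipse a_t = (r₁ + r₂)/2 = 2.893×10⁶ m.
At r₁: circular v_c1 = √(μ/r₁) = 997.4 m/s; transfer-periapsis v_p = √[μ(2/r₁ − 1/a_t)] = 1265 m/s.
Δv₁ = v_p − v_c1 = 267.6 m/s.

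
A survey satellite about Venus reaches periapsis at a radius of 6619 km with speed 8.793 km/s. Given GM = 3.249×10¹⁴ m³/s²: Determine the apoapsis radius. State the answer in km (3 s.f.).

r_p = 6.619×10⁶ m.
Specific energy ε = v²/2 − μ/r = -1.043×10⁷ J/kg, so a = −μ/(2ε) = 1.558×10⁷ m.
The apsides satisfy r_p + r_a = 2a, so the apoapsis radius is 2a − r_p = 2.454×10⁷ m = 24539 km.

apoapsis radius ≈ 24500 km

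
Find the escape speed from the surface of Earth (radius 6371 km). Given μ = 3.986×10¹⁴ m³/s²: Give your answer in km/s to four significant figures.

v_esc ≈ 11.19 km/s

r = R = 6.371×10⁶ m.
Escape speed v_esc = √(2μ/r) = √(2 × 3.986×10¹⁴ / 6.371×10⁶) = √(1.251×10⁸) = 11190 m/s.
= 11.19 km/s.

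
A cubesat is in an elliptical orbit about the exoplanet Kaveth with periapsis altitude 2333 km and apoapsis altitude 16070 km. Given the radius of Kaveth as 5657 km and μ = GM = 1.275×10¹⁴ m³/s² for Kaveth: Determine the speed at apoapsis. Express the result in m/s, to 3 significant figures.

v ≈ 1780 m/s

r_p = 5657 + 2333 = 7990.0 km = 7.9900×10⁶ m.
r_a = 5657 + 16070 = 21727 km = 2.1727×10⁷ m.
Semi-major axis a = (r_p + r_a)/2 = 14858 km = 1.486×10⁷ m.
Vis-viva: v² = μ(2/r − 1/a) = 1.275×10¹⁴ × (9.205×10⁻⁸ − 6.730×10⁻⁸) = 3.156×10⁶ m²/s².
v = 1776 m/s.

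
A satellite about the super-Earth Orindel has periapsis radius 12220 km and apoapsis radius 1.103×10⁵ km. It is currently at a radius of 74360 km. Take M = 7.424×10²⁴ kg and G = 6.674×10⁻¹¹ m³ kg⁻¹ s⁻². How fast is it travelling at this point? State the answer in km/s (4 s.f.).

μ = GM = 6.674×10⁻¹¹ × 7.424×10²⁴ = 4.955×10¹⁴ m³/s².
Semi-major axis a = (r_p + r_a)/2 = 61260 km = 6.126×10⁷ m.
Vis-viva: v² = μ(2/r − 1/a) = 4.955×10¹⁴ × (2.690×10⁻⁸ − 1.632×10⁻⁸) = 5.238×10⁶ m²/s².
v = 2289 m/s = 2.289 km/s.

v ≈ 2.289 km/s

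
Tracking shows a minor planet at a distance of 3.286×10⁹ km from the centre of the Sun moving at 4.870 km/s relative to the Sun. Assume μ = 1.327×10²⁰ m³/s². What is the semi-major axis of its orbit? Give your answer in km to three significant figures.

a ≈ 2.33×10⁹ km

r = 3.286×10¹² m.
Specific orbital energy ε = v²/2 − μ/r = (4870)²/2 − 1.327×10²⁰/3.286×10¹² = -2.852×10⁷ J/kg.
Since ε = −μ/(2a), a = −μ/(2ε) = 2.326×10¹² m = 2.3260×10⁹ km.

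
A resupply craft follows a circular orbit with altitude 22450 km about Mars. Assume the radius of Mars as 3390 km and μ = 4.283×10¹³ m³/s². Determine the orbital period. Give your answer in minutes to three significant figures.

r = 3390 + 22450 = 25840 km = 2.5840×10⁷ m.
Kepler's third law: T = 2π√(r³/μ) = 2π√((2.584×10⁷)³ / 4.283×10¹³).
r³/μ = 4.028×10⁸ s², so T = 2π × 2.007×10⁴ = 1.261×10⁵ s.
Converting: 1.261×10⁵ s ÷ 60.00 = 2102 minutes.

T ≈ 2100 minutes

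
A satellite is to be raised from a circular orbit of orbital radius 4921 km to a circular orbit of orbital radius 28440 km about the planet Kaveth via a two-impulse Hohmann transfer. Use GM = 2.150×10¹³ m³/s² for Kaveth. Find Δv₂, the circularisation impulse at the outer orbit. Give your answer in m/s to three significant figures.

Δv ≈ 397 m/s

r₁ = 4921 km = 4.921×10⁶ m.
r₂ = 28440 km = 2.844×10⁷ m.
Transfer ellipse a_t = (r₁ + r₂)/2 = 1.668×10⁷ m.
At r₁: circular v_c1 = √(μ/r₁) = 2090 m/s; transfer-periapsis v_p = √[μ(2/r₁ − 1/a_t)] = 2729 m/s.
At r₂: circular v_c2 = √(μ/r₂) = 869.5 m/s; transfer-apoapsis v_a = √[μ(2/r₂ − 1/a_t)] = 472.3 m/s.
Δv₂ = v_c2 − v_a = 397.2 m/s.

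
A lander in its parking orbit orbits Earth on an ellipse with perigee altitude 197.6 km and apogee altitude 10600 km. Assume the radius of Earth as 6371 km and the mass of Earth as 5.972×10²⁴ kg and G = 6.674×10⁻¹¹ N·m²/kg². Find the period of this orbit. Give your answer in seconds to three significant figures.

T ≈ 12700 seconds

μ = GM = 6.674×10⁻¹¹ × 5.972×10²⁴ = 3.986×10¹⁴ m³/s².
r_p = 6371 + 197.6 = 6568.6 km = 6.5686×10⁶ m.
r_a = 6371 + 10600 = 16971 km = 1.6971×10⁷ m.
Semi-major axis a = (r_p + r_a)/2 = (6568.6 + 16971)/2 = 11770 km = 1.177×10⁷ m.
By Kepler's third law T = 2π√(a³/μ) = 2π × 2.023×10³ = 1.271×10⁴ s.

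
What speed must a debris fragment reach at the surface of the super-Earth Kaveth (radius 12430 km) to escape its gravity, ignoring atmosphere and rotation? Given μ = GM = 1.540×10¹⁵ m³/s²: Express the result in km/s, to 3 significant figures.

r = R = 1.243×10⁷ m.
Escape speed v_esc = √(2μ/r) = √(2 × 1.540×10¹⁵ / 1.243×10⁷) = √(2.478×10⁸) = 15740 m/s.
= 15.74 km/s.

v_esc ≈ 15.7 km/s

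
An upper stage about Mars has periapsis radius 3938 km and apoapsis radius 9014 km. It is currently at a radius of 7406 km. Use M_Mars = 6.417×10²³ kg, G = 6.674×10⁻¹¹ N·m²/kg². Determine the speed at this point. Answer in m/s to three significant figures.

μ = GM = 6.674×10⁻¹¹ × 6.417×10²³ = 4.283×10¹³ m³/s².
Semi-major axis a = (r_p + r_a)/2 = 6476.0 km = 6.476×10⁶ m.
Vis-viva: v² = μ(2/r − 1/a) = 4.283×10¹³ × (2.701×10⁻⁷ − 1.544×10⁻⁷) = 4.952×10⁶ m²/s².
v = 2225 m/s.

v ≈ 2230 m/s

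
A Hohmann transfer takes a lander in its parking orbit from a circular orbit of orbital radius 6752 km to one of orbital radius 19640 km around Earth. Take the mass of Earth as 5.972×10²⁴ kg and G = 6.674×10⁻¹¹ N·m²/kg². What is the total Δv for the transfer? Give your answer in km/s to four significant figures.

Δv_total ≈ 2.973 km/s

μ = GM = 6.674×10⁻¹¹ × 5.972×10²⁴ = 3.986×10¹⁴ m³/s².
r₁ = 6752 km = 6.752×10⁶ m.
r₂ = 19640 km = 1.964×10⁷ m.
Transfer ellipse a_t = (r₁ + r₂)/2 = 1.320×10⁷ m.
At r₁: circular v_c1 = √(μ/r₁) = 7683 m/s; transfer-perigee v_p = √[μ(2/r₁ − 1/a_t)] = 9373 m/s.
Δv₁ = v_p − v_c1 = 1690 m/s.
At r₂: circular v_c2 = √(μ/r₂) = 4505 m/s; transfer-apogee v_a = √[μ(2/r₂ − 1/a_t)] = 3222 m/s.
Δv₂ = v_c2 − v_a = 1282 m/s.
Total Δv = Δv₁ + Δv₂ = 2973 m/s = 2.973 km/s.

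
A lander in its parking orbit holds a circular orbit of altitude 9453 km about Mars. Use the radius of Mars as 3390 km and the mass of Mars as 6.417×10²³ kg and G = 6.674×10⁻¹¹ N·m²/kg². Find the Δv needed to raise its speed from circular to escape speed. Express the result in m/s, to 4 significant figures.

Δv ≈ 756.4 m/s

μ = GM = 6.674×10⁻¹¹ × 6.417×10²³ = 4.283×10¹³ m³/s².
r = 3390 + 9453 = 12843 km = 1.2843×10⁷ m.
Circular speed v_c = √(μ/r) = 1826 m/s.
Escape speed v_esc = √(2μ/r) = √2 × v_c = 2583 m/s.
Δv = v_esc − v_c = 756.4 m/s.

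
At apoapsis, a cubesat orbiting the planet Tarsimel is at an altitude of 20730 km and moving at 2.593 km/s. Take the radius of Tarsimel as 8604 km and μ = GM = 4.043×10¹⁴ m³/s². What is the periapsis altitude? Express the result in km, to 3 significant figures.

r_a = 8604 + 20730 = 29334 km = 2.933×10⁷ m.
Specific energy ε = v²/2 − μ/r = -1.042×10⁷ J/kg, so a = −μ/(2ε) = 1.940×10⁷ m.
The apsides satisfy r_p + r_a = 2a, so the periapsis radius is 2a − r_a = 9.463×10⁶ m = 9463.3 km.
Periapsis altitude = 9463.3 − 8604 = 859.34 km.

periapsis altitude ≈ 859 km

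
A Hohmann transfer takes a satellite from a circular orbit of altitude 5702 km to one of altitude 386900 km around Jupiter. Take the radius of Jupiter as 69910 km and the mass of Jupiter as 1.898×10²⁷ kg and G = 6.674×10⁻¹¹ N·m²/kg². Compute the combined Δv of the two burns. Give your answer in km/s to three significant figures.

μ = GM = 6.674×10⁻¹¹ × 1.898×10²⁷ = 1.267×10¹⁷ m³/s².
r₁ = 69910 + 5702 = 75612 km = 7.5612×10⁷ m.
r₂ = 69910 + 386900 = 456810 km = 4.5681×10⁸ m.
Transfer ellipse a_t = (r₁ + r₂)/2 = 2.662×10⁸ m.
At r₁: circular v_c1 = √(μ/r₁) = 40930 m/s; transfer-perijove v_p = √[μ(2/r₁ − 1/a_t)] = 53620 m/s.
Δv₁ = v_p − v_c1 = 12690 m/s.
At r₂: circular v_c2 = √(μ/r₂) = 16650 m/s; transfer-apojove v_a = √[μ(2/r₂ − 1/a_t)] = 8875 m/s.
Δv₂ = v_c2 − v_a = 7778 m/s.
Total Δv = Δv₁ + Δv₂ = 20460 m/s = 20.46 km/s.

Δv_total ≈ 20.5 km/s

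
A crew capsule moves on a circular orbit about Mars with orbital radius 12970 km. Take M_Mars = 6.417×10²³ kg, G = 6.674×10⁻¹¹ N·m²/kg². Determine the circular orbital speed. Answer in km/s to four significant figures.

v ≈ 1.817 km/s

μ = GM = 6.674×10⁻¹¹ × 6.417×10²³ = 4.283×10¹³ m³/s².
r = 12970 km = 1.297×10⁷ m.
For a circular orbit v = √(μ/r) = √(4.283×10¹³ / 1.297×10⁷) = √(3.302×10⁶) = 1817 m/s.
That is 1.817 km/s.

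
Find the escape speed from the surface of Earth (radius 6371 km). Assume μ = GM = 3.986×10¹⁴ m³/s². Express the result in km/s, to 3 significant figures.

v_esc ≈ 11.2 km/s

r = R = 6.371×10⁶ m.
Escape speed v_esc = √(2μ/r) = √(2 × 3.986×10¹⁴ / 6.371×10⁶) = √(1.251×10⁸) = 11190 m/s.
= 11.19 km/s.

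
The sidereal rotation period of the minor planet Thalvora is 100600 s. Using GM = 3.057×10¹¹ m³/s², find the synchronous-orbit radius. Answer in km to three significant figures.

A synchronous orbit has period T, so by Kepler's third law a = (μT²/4π²)^(1/3).
μT²/4π² = 3.057×10¹¹ × (1.006×10⁵)² / 39.48 = 7.837×10¹⁹ m³.
a = 4.279×10⁶ m = 4279.3 km.

r_sync ≈ 4280 km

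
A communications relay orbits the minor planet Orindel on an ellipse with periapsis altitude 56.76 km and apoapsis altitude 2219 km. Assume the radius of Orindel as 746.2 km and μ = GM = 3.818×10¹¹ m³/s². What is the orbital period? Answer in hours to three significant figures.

r_p = 746.2 + 56.76 = 802.96 km = 8.0296×10⁵ m.
r_a = 746.2 + 2219 = 2965.2 km = 2.9652×10⁶ m.
Semi-major axis a = (r_p + r_a)/2 = (802.96 + 2965.2)/2 = 1884.1 km = 1.884×10⁶ m.
By Kepler's third law T = 2π√(a³/μ) = 2π × 4.185×10³ = 2.630×10⁴ s.
= 7.305 hours.

T ≈ 7.30 hours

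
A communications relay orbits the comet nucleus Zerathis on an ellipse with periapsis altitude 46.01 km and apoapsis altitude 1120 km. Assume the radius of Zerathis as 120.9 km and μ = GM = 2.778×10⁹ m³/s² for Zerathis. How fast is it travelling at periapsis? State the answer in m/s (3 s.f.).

v ≈ 171 m/s

r_p = 120.9 + 46.01 = 166.91 km = 1.6691×10⁵ m.
r_a = 120.9 + 1120 = 1240.9 km = 1.2409×10⁶ m.
Semi-major axis a = (r_p + r_a)/2 = 703.91 km = 7.039×10⁵ m.
Vis-viva: v² = μ(2/r − 1/a) = 2.778×10⁹ × (1.198×10⁻⁵ − 1.421×10⁻⁶) = 2.934×10⁴ m²/s².
v = 171.3 m/s.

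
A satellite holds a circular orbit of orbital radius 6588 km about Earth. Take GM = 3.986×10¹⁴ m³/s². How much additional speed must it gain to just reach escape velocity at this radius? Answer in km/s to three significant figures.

r = 6588 km = 6.588×10⁶ m.
Circular speed v_c = √(μ/r) = 7778 m/s.
Escape speed v_esc = √(2μ/r) = √2 × v_c = 11000 m/s.
Δv = v_esc − v_c = 3222 m/s = 3.222 km/s.

Δv ≈ 3.22 km/s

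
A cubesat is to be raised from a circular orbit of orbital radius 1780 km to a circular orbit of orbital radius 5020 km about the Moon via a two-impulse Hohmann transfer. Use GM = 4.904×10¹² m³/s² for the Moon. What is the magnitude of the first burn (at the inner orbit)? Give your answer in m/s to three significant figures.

Δv ≈ 357 m/s

r₁ = 1780 km = 1.780×10⁶ m.
r₂ = 5020 km = 5.020×10⁶ m.
Transfer ellipse a_t = (r₁ + r₂)/2 = 3.400×10⁶ m.
At r₁: circular v_c1 = √(μ/r₁) = 1660 m/s; transfer-perilune v_p = √[μ(2/r₁ − 1/a_t)] = 2017 m/s.
Δv₁ = v_p − v_c1 = 357.0 m/s.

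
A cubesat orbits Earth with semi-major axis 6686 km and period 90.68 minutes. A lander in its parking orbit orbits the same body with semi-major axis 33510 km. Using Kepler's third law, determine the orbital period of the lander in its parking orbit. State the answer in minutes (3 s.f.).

T₂ ≈ 1020 minutes

Kepler's third law: T² ∝ a³, so T₂ = T₁ (a₂/a₁)^(3/2).
a₂/a₁ = 5.012, (a₂/a₁)^(3/2) = 11.22.
T₂ = 90.68 × 11.22 = 1017 minutes.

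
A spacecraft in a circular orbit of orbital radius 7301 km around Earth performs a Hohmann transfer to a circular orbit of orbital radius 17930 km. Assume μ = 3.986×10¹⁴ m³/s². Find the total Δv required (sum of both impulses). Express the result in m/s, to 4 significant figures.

r₁ = 7301 km = 7.301×10⁶ m.
r₂ = 17930 km = 1.793×10⁷ m.
Transfer ellipse a_t = (r₁ + r₂)/2 = 1.262×10⁷ m.
At r₁: circular v_c1 = √(μ/r₁) = 7389 m/s; transfer-perigee v_p = √[μ(2/r₁ − 1/a_t)] = 8809 m/s.
Δv₁ = v_p − v_c1 = 1420 m/s.
At r₂: circular v_c2 = √(μ/r₂) = 4715 m/s; transfer-apogee v_a = √[μ(2/r₂ − 1/a_t)] = 3587 m/s.
Δv₂ = v_c2 − v_a = 1128 m/s.
Total Δv = Δv₁ + Δv₂ = 2548 m/s.

Δv_total ≈ 2548 m/s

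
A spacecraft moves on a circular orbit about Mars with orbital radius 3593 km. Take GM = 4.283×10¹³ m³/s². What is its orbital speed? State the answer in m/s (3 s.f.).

v ≈ 3450 m/s

r = 3593 km = 3.593×10⁶ m.
For a circular orbit v = √(μ/r) = √(4.283×10¹³ / 3.593×10⁶) = √(1.192×10⁷) = 3453 m/s.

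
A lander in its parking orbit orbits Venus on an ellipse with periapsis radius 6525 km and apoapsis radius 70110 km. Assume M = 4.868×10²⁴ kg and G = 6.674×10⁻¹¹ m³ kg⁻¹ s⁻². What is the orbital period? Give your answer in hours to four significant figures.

μ = GM = 6.674×10⁻¹¹ × 4.868×10²⁴ = 3.249×10¹⁴ m³/s².
Semi-major axis a = (r_p + r_a)/2 = (6525.0 + 70110)/2 = 38318 km = 3.832×10⁷ m.
By Kepler's third law T = 2π√(a³/μ) = 2π × 1.316×10⁴ = 8.268×10⁴ s.
= 22.97 hours.

T ≈ 22.97 hours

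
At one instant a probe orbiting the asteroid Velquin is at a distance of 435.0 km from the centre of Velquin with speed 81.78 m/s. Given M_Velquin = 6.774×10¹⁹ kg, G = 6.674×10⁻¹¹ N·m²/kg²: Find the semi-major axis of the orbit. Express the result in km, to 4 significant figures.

a ≈ 320.7 km

μ = GM = 6.674×10⁻¹¹ × 6.774×10¹⁹ = 4.521×10⁹ m³/s².
r = 4.350×10⁵ m.
Vis-viva rearranged: 1/a = 2/r − v²/μ = 4.598×10⁻⁶ − 1.479×10⁻⁶ = 3.118×10⁻⁶ m⁻¹.
a = 3.207×10⁵ m = 320.68 km.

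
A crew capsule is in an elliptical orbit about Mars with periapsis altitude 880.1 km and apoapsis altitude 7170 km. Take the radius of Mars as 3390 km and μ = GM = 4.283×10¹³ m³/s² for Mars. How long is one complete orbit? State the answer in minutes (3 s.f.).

r_p = 3390 + 880.1 = 4270.1 km = 4.2701×10⁶ m.
r_a = 3390 + 7170 = 10560 km = 1.0560×10⁷ m.
Semi-major axis a = (r_p + r_a)/2 = (4270.1 + 10560)/2 = 7415.1 km = 7.415×10⁶ m.
By Kepler's third law T = 2π√(a³/μ) = 2π × 3.085×10³ = 1.939×10⁴ s.
= 323.1 minutes.

T ≈ 323 minutes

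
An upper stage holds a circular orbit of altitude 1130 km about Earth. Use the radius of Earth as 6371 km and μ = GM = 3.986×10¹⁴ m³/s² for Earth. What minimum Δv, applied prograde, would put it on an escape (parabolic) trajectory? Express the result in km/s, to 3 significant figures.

Δv ≈ 3.02 km/s

r = 6371 + 1130 = 7501.0 km = 7.5010×10⁶ m.
Circular speed v_c = √(μ/r) = 7290 m/s.
Escape speed v_esc = √(2μ/r) = √2 × v_c = 10310 m/s.
Δv = v_esc − v_c = 3019 m/s = 3.019 km/s.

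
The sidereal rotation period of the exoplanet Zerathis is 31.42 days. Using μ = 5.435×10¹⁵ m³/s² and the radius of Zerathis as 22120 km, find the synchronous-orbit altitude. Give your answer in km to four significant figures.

h_sync ≈ 9.827×10⁵ km

T = 31.42 days = 2.715×10⁶ s.
A synchronous orbit has period T, so by Kepler's third law a = (μT²/4π²)^(1/3).
μT²/4π² = 5.435×10¹⁵ × (2.715×10⁶)² / 39.48 = 1.015×10²⁷ m³.
a = 1.005×10⁹ m = 1.0048×10⁶ km.
Altitude h = a − R = 1.0048×10⁶ − 22120 = 9.8271×10⁵ km.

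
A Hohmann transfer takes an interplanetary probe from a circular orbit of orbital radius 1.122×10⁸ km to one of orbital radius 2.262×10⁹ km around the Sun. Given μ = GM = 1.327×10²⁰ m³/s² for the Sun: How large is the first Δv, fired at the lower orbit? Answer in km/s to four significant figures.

r₁ = 1.122×10⁸ km = 1.122×10¹¹ m.
r₂ = 2.262×10⁹ km = 2.262×10¹² m.
Transfer ellipse a_t = (r₁ + r₂)/2 = 1.187×10¹² m.
At r₁: circular v_c1 = √(μ/r₁) = 34390 m/s; transfer-perihelion v_p = √[μ(2/r₁ − 1/a_t)] = 47470 m/s.
Δv₁ = v_p − v_c1 = 13080 m/s.
= 13.08 km/s.

Δv ≈ 13.08 km/s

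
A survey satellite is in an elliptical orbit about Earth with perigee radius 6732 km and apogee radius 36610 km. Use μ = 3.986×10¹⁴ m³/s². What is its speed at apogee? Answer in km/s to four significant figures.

Semi-major axis a = (r_p + r_a)/2 = 21671 km = 2.167×10⁷ m.
Vis-viva: v² = μ(2/r − 1/a) = 3.986×10¹⁴ × (5.463×10⁻⁸ − 4.614×10⁻⁸) = 3.382×10⁶ m²/s².
v = 1839 m/s = 1.839 km/s.

v ≈ 1.839 km/s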